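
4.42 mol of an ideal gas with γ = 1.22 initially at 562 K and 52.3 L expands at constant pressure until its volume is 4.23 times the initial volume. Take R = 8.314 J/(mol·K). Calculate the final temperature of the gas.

2380 K

P₁ = nRT₁/V₁ = 4.42×8.314×562/52.3 = 395 kPa.
Isobaric: P stays 395 kPa; V/T = const ⇒ T₂ = 2380 K, V₂ = 221 L.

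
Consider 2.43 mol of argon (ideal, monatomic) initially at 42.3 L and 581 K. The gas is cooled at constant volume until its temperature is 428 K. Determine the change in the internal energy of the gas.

-4640 J

P₁ = nRT₁/V₁ = 2.43×8.314×581/42.3 = 277 kPa.
Isochoric: V stays 42.3 L; P/T = const ⇒ T₂ = 428 K, P₂ = 204 kPa.
For an ideal gas ΔU = nCvΔT with Cv = (3/2)R = 12.5 J/(mol·K).
ΔU = 2.43×12.5×(428−581) = -4640 J.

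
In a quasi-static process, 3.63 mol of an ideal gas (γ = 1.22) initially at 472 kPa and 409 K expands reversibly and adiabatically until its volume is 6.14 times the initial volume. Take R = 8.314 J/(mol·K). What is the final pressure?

V₁ = nRT₁/P₁ = 3.63×8.314×409/472 = 26.2 L.
Adiabatic: TV^(γ−1) = const ⇒ T₂ = 409×(0.163)^0.220 = 274 K; PV^γ = const ⇒ P₂ = 51.6 kPa.

51.6 kPa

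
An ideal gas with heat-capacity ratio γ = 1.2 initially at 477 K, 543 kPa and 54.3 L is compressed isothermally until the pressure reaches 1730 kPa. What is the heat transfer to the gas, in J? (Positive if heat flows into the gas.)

n = P₁V₁/(RT₁) = 543×54.3/(8.314×477) = 7.43 mol.
Isothermal: T stays 477 K; PV = const ⇒ V₂ = 17.0 L, P₂ = 1730 kPa.
ΔU = 0 (ideal gas, T constant).
W = nRT ln(V₂/V₁) = 7.43×8.314×477×ln(0.314) = -34200 J.
Q = ΔU + W = -34200 J.

-34200 J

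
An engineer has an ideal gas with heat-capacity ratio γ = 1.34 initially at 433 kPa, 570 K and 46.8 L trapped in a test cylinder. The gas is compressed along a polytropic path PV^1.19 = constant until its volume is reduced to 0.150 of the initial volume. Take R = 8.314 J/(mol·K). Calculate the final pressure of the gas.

4140 kPa

Polytropic n=1.19: T₂ = T₁(V₁/V₂)^(n−1) = 570×(6.67)^0.19 = 817 K; P₂ = P₁(V₁/V₂)^n = 4140 kPa.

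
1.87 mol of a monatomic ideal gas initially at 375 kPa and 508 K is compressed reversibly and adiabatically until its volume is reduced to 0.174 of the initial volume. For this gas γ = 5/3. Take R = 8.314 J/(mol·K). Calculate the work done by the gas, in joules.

-26200 J

V₁ = nRT₁/P₁ = 1.87×8.314×508/375 = 21.1 L.
Adiabatic: TV^(γ−1) = const ⇒ T₂ = 508×(5.75)^0.667 = 1630 K; PV^γ = const ⇒ P₂ = 6910 kPa.
ΔU = nCvΔT = 1.87×12.5×(1630−508) = 26200 J.
Q = 0 for an adiabatic process, so W = −ΔU = -26200 J.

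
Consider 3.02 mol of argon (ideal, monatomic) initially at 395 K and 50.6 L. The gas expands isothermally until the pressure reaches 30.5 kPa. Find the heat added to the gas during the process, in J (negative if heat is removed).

18500 J

P₁ = nRT₁/V₁ = 3.02×8.314×395/50.6 = 196 kPa.
Isothermal: T stays 395 K; PV = const ⇒ V₂ = 325 L, P₂ = 30.5 kPa.
ΔU = 0 (ideal gas, T constant).
W = nRT ln(V₂/V₁) = 3.02×8.314×395×ln(6.43) = 18500 J.
Q = ΔU + W = 18500 J.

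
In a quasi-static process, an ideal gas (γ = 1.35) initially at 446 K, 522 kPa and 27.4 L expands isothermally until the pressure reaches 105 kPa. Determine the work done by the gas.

22900 J

n = P₁V₁/(RT₁) = 522×27.4/(8.314×446) = 3.86 mol.
Isothermal: T stays 446 K; PV = const ⇒ V₂ = 136 L, P₂ = 105 kPa.
W = nRT ln(V₂/V₁) = 3.86×8.314×446×ln(4.97) = 22900 J.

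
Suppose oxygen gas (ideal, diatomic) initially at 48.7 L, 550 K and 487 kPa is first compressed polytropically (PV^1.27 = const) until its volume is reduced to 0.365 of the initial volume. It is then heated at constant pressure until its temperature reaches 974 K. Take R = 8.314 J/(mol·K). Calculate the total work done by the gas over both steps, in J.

-16600 J

n = P₁V₁/(RT₁) = 487×48.7/(8.314×550) = 5.19 mol.
Step 1 — Polytropic n=1.27: T₂ = T₁(V₁/V₂)^(n−1) = 550×(2.74)^0.27 = 722 K; P₂ = P₁(V₁/V₂)^n = 1750 kPa.
W = (P₁V₁−P₂V₂)/(n−1) = (487×48.7−1750×17.8)/0.27 = -27500 J.
ΔU = nCvΔT = 5.19×20.8×(722−550) = 18500 J.
Q = ΔU + W = -8930 J.
State after step 1: P = 1750 kPa, V = 17.8 L, T = 722 K.
Step 2 — Isobaric: P stays 1750 kPa; V/T = const ⇒ T₂ = 974 K, V₂ = 24.0 L.
W = PΔV = 1750×(24.0−17.8) kPa·L = 10900 J.
ΔU = nCvΔT = 5.19×20.8×(974−722) = 27200 J.
Q = ΔU + W = nCpΔT = 38000 J.
Net over both steps: W = -16600 J, Q = 29100 J, ΔU = 45700 J.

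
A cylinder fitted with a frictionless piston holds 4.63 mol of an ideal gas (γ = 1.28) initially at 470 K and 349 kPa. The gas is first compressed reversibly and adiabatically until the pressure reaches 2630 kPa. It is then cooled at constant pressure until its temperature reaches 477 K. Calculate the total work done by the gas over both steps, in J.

-45700 J

V₁ = nRT₁/P₁ = 4.63×8.314×470/349 = 51.8 L.
Step 1 — Adiabatic: T₂/T₁ = (P₂/P₁)^((γ−1)/γ) ⇒ T₂ = 470×(7.54)^0.219 = 731 K; V₂ = 10.7 L.
ΔU = nCvΔT = 4.63×29.7×(731−470) = 35900 J.
Q = 0 for an adiabatic process, so W = −ΔU = -35900 J.
State after step 1: P = 2630 kPa, V = 10.7 L, T = 731 K.
Step 2 — Isobaric: P stays 2630 kPa; V/T = const ⇒ T₂ = 477 K, V₂ = 6.98 L.
W = PΔV = 2630×(6.98−10.7) kPa·L = -9780 J.
ΔU = nCvΔT = 4.63×29.7×(477−731) = -34900 J.
Q = ΔU + W = nCpΔT = -44700 J.
Net over both steps: W = -45700 J, Q = -44700 J, ΔU = 962 J.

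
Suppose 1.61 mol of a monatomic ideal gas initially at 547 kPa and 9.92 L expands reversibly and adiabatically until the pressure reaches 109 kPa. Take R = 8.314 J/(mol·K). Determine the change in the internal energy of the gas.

-3870 J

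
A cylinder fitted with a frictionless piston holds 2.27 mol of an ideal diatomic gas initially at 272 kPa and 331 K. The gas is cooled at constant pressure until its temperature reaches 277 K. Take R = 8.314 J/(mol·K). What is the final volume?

19.2 L

V₁ = nRT₁/P₁ = 2.27×8.314×331/272 = 23.0 L.
Isobaric: P stays 272 kPa; V/T = const ⇒ T₂ = 277 K, V₂ = 19.2 L.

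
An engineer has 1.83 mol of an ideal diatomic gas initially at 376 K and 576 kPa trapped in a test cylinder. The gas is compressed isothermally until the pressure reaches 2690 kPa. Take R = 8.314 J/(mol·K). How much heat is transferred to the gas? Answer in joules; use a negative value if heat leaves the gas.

V₁ = nRT₁/P₁ = 1.83×8.314×376/576 = 9.93 L.
Isothermal: T stays 376 K; PV = const ⇒ V₂ = 2.13 L, P₂ = 2690 kPa.
ΔU = 0 (ideal gas, T constant).
W = nRT ln(V₂/V₁) = 1.83×8.314×376×ln(0.214) = -8820 J.
Q = ΔU + W = -8820 J.

-8820 J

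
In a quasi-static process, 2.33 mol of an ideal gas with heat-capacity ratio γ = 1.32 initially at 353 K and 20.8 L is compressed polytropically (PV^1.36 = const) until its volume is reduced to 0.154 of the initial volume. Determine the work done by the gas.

P₁ = nRT₁/V₁ = 2.33×8.314×353/20.8 = 329 kPa.
Polytropic n=1.36: T₂ = T₁(V₁/V₂)^(n−1) = 353×(6.49)^0.36 = 692 K; P₂ = P₁(V₁/V₂)^n = 4190 kPa.
W = (P₁V₁−P₂V₂)/(n−1) = (329×20.8−4190×3.20)/0.36 = -18300 J.

-18300 J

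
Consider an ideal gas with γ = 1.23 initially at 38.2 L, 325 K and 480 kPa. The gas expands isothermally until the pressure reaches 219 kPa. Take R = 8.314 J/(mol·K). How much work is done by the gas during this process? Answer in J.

14400 J

n = P₁V₁/(RT₁) = 480×38.2/(8.314×325) = 6.79 mol.
Isothermal: T stays 325 K; PV = const ⇒ V₂ = 83.7 L, P₂ = 219 kPa.
W = nRT ln(V₂/V₁) = 6.79×8.314×325×ln(2.19) = 14400 J.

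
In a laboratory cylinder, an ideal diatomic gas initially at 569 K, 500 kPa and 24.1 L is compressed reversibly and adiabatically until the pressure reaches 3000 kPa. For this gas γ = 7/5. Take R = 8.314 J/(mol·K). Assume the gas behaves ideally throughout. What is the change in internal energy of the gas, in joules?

n = P₁V₁/(RT₁) = 500×24.1/(8.314×569) = 2.55 mol.
Adiabatic: T₂/T₁ = (P₂/P₁)^((γ−1)/γ) ⇒ T₂ = 569×(6.00)^0.286 = 949 K; V₂ = 6.70 L.
For an ideal gas ΔU = nCvΔT with Cv = (5/2)R = 20.8 J/(mol·K).
ΔU = 2.55×20.8×(949−569) = 20100 J.

20100 J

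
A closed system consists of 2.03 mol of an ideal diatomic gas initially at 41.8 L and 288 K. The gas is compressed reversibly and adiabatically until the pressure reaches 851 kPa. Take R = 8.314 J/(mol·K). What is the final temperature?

509 K

P₁ = nRT₁/V₁ = 2.03×8.314×288/41.8 = 116 kPa.
Adiabatic: T₂/T₁ = (P₂/P₁)^((γ−1)/γ) ⇒ T₂ = 288×(7.32)^0.286 = 509 K; V₂ = 10.1 L.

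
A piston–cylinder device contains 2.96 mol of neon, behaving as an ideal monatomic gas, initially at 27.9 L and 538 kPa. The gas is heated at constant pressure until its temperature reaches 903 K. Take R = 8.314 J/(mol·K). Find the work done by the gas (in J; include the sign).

T₁ = P₁V₁/(nR) = 538×27.9/(2.96×8.314) = 610 K.
Isobaric: P stays 538 kPa; V/T = const ⇒ T₂ = 903 K, V₂ = 41.3 L.
W = PΔV = 538×(41.3−27.9) kPa·L = 7210 J.

7210 J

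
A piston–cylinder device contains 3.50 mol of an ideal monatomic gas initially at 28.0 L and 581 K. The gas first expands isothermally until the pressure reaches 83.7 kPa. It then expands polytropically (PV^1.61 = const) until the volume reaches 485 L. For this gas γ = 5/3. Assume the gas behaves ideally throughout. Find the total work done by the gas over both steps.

44900 J

P₁ = nRT₁/V₁ = 3.50×8.314×581/28.0 = 604 kPa.
Step 1 — Isothermal: T stays 581 K; PV = const ⇒ V₂ = 202 L, P₂ = 83.7 kPa.
ΔU = 0 (ideal gas, T constant).
W = nRT ln(V₂/V₁) = 3.50×8.314×581×ln(7.21) = 33400 J.
Q = ΔU + W = 33400 J.
State after step 1: P = 83.7 kPa, V = 202 L, T = 581 K.
Step 2 — Polytropic n=1.61: T₂ = T₁(V₁/V₂)^(n−1) = 581×(0.416)^0.61 = 341 K; P₂ = P₁(V₁/V₂)^n = 20.4 kPa.
W = (P₁V₁−P₂V₂)/(n−1) = (83.7×202−20.4×485)/0.61 = 11500 J.
ΔU = nCvΔT = 3.50×12.5×(341−581) = -10500 J.
Q = ΔU + W = 975 J.
Net over both steps: W = 44900 J, Q = 34400 J, ΔU = -10500 J.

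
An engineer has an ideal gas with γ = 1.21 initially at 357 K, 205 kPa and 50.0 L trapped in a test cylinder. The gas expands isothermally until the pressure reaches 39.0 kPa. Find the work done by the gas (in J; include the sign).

17000 J

n = P₁V₁/(RT₁) = 205×50.0/(8.314×357) = 3.45 mol.
Isothermal: T stays 357 K; PV = const ⇒ V₂ = 263 L, P₂ = 39.0 kPa.
W = nRT ln(V₂/V₁) = 3.45×8.314×357×ln(5.26) = 17000 J.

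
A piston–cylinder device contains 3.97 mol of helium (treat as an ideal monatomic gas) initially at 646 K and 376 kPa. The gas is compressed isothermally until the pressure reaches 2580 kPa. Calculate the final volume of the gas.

V₁ = nRT₁/P₁ = 3.97×8.314×646/376 = 56.7 L.
Isothermal: T stays 646 K; PV = const ⇒ V₂ = 8.26 L, P₂ = 2580 kPa.

8.26 L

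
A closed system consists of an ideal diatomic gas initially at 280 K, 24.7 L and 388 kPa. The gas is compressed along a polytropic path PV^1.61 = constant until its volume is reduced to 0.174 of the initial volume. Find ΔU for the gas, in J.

n = P₁V₁/(RT₁) = 388×24.7/(8.314×280) = 4.12 mol.
Polytropic n=1.61: T₂ = T₁(V₁/V₂)^(n−1) = 280×(5.75)^0.61 = 814 K; P₂ = P₁(V₁/V₂)^n = 6480 kPa.
For an ideal gas ΔU = nCvΔT with Cv = (5/2)R = 20.8 J/(mol·K).
ΔU = 4.12×20.8×(814−280) = 45700 J.

45700 J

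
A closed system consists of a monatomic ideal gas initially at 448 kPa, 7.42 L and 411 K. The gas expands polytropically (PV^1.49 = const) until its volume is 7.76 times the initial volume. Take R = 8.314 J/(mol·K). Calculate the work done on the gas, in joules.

-4300 J

n = P₁V₁/(RT₁) = 448×7.42/(8.314×411) = 0.973 mol.
Polytropic n=1.49: T₂ = T₁(V₁/V₂)^(n−1) = 411×(0.129)^0.49 = 151 K; P₂ = P₁(V₁/V₂)^n = 21.2 kPa.
W = (P₁V₁−P₂V₂)/(n−1) = (448×7.42−21.2×57.6)/0.49 = 4300 J.
Work done on the gas = −W_by = -4300 J.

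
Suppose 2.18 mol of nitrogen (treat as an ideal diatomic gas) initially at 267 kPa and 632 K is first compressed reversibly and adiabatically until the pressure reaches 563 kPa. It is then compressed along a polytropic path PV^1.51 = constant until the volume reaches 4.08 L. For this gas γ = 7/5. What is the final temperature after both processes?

1980 K

V₁ = nRT₁/P₁ = 2.18×8.314×632/267 = 42.9 L.
Step 1 — Adiabatic: T₂/T₁ = (P₂/P₁)^((γ−1)/γ) ⇒ T₂ = 632×(2.11)^0.286 = 782 K; V₂ = 25.2 L.
ΔU = nCvΔT = 2.18×20.8×(782−632) = 6800 J.
Q = 0 for an adiabatic process, so W = −ΔU = -6800 J.
State after step 1: P = 563 kPa, V = 25.2 L, T = 782 K.
Step 2 — Polytropic n=1.51: T₂ = T₁(V₁/V₂)^(n−1) = 782×(6.17)^0.51 = 1980 K; P₂ = P₁(V₁/V₂)^n = 8790 kPa.
W = (P₁V₁−P₂V₂)/(n−1) = (563×25.2−8790×4.08)/0.51 = -42500 J.
ΔU = nCvΔT = 2.18×20.8×(1980−782) = 54200 J.
Q = ΔU + W = 11700 J.
Net over both steps: W = -49300 J, Q = 11700 J, ΔU = 61000 J.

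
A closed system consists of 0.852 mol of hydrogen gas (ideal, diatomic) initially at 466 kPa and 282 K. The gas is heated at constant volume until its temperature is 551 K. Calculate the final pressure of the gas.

911 kPa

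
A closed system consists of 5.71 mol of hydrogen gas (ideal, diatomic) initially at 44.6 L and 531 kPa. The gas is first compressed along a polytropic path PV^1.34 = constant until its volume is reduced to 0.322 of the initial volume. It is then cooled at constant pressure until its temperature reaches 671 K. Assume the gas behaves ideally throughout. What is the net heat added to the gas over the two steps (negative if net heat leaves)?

T₁ = P₁V₁/(nR) = 531×44.6/(5.71×8.314) = 499 K.
Step 1 — Polytropic n=1.34: T₂ = T₁(V₁/V₂)^(n−1) = 499×(3.11)^0.34 = 733 K; P₂ = P₁(V₁/V₂)^n = 2420 kPa.
W = (P₁V₁−P₂V₂)/(n−1) = (531×44.6−2420×14.4)/0.34 = -32700 J.
ΔU = nCvΔT = 5.71×20.8×(733−499) = 27800 J.
Q = ΔU + W = -4910 J.
State after step 1: P = 2420 kPa, V = 14.4 L, T = 733 K.
Step 2 — Isobaric: P stays 2420 kPa; V/T = const ⇒ T₂ = 671 K, V₂ = 13.1 L.
W = PΔV = 2420×(13.1−14.4) kPa·L = -2960 J.
ΔU = nCvΔT = 5.71×20.8×(671−733) = -7400 J.
Q = ΔU + W = nCpΔT = -10400 J.
Net over both steps: W = -35700 J, Q = -15300 J, ΔU = 20400 J.

-15300 J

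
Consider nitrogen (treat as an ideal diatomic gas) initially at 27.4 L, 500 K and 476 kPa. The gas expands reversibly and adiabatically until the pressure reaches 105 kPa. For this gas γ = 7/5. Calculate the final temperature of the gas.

325 K

Adiabatic: T₂/T₁ = (P₂/P₁)^((γ−1)/γ) ⇒ T₂ = 500×(0.221)^0.286 = 325 K; V₂ = 80.7 L.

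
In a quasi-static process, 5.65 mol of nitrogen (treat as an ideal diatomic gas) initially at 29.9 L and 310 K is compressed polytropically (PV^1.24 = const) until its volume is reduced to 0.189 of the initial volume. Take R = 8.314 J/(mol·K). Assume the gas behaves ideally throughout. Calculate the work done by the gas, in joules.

-29800 J

P₁ = nRT₁/V₁ = 5.65×8.314×310/29.9 = 487 kPa.
Polytropic n=1.24: T₂ = T₁(V₁/V₂)^(n−1) = 310×(5.29)^0.24 = 462 K; P₂ = P₁(V₁/V₂)^n = 3840 kPa.
W = (P₁V₁−P₂V₂)/(n−1) = (487×29.9−3840×5.65)/0.24 = -29800 J.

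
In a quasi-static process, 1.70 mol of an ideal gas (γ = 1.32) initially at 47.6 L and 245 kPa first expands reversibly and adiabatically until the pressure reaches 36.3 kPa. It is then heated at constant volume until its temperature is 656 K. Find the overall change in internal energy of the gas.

T₁ = P₁V₁/(nR) = 245×47.6/(1.70×8.314) = 825 K.
Step 1 — Adiabatic: T₂/T₁ = (P₂/P₁)^((γ−1)/γ) ⇒ T₂ = 825×(0.148)^0.242 = 519 K; V₂ = 202 L.
ΔU = nCvΔT = 1.70×26.0×(519−825) = -13500 J.
Q = 0 for an adiabatic process, so W = −ΔU = 13500 J.
State after step 1: P = 36.3 kPa, V = 202 L, T = 519 K.
Step 2 — Isochoric: V stays 202 L; P/T = const ⇒ T₂ = 656 K, P₂ = 45.8 kPa.
W = 0 (no volume change).
ΔU = nCvΔT = 1.70×26.0×(656−519) = 6030 J.
Q = ΔU = 6030 J.
Net over both steps: W = 13500 J, Q = 6030 J, ΔU = -7470 J.

-7470 J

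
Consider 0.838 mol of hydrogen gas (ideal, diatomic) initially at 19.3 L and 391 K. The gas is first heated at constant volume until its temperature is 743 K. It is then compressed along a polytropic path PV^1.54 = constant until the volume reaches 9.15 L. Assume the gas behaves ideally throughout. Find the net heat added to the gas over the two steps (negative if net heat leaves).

P₁ = nRT₁/V₁ = 0.838×8.314×391/19.3 = 141 kPa.
Step 1 — Isochoric: V stays 19.3 L; P/T = const ⇒ T₂ = 743 K, P₂ = 268 kPa.
W = 0 (no volume change).
ΔU = nCvΔT = 0.838×20.8×(743−391) = 6130 J.
Q = ΔU = 6130 J.
State after step 1: P = 268 kPa, V = 19.3 L, T = 743 K.
Step 2 — Polytropic n=1.54: T₂ = T₁(V₁/V₂)^(n−1) = 743×(2.11)^0.54 = 1110 K; P₂ = P₁(V₁/V₂)^n = 847 kPa.
W = (P₁V₁−P₂V₂)/(n−1) = (268×19.3−847×9.15)/0.54 = -4760 J.
ΔU = nCvΔT = 0.838×20.8×(1110−743) = 6420 J.
Q = ΔU + W = 1670 J.
Net over both steps: W = -4760 J, Q = 7800 J, ΔU = 12600 J.

7800 J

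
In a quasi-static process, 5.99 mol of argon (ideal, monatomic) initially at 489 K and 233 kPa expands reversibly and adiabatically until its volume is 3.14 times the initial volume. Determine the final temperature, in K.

V₁ = nRT₁/P₁ = 5.99×8.314×489/233 = 105 L.
Adiabatic: TV^(γ−1) = const ⇒ T₂ = 489×(0.318)^0.667 = 228 K; PV^γ = const ⇒ P₂ = 34.6 kPa.

228 K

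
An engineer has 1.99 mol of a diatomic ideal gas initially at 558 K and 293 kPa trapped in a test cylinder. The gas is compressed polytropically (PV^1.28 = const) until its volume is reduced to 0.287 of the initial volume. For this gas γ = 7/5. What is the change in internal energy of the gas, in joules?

9660 J

V₁ = nRT₁/P₁ = 1.99×8.314×558/293 = 31.5 L.
Polytropic n=1.28: T₂ = T₁(V₁/V₂)^(n−1) = 558×(3.48)^0.28 = 791 K; P₂ = P₁(V₁/V₂)^n = 1450 kPa.
For an ideal gas ΔU = nCvΔT with Cv = (5/2)R = 20.8 J/(mol·K).
ΔU = 1.99×20.8×(791−558) = 9660 J.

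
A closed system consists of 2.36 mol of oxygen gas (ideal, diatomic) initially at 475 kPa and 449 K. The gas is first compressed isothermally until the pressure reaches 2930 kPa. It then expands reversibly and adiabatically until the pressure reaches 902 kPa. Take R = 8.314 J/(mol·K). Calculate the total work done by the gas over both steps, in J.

V₁ = nRT₁/P₁ = 2.36×8.314×449/475 = 18.5 L.
Step 1 — Isothermal: T stays 449 K; PV = const ⇒ V₂ = 3.01 L, P₂ = 2930 kPa.
ΔU = 0 (ideal gas, T constant).
W = nRT ln(V₂/V₁) = 2.36×8.314×449×ln(0.162) = -16000 J.
Q = ΔU + W = -16000 J.
State after step 1: P = 2930 kPa, V = 3.01 L, T = 449 K.
Step 2 — Adiabatic: T₂/T₁ = (P₂/P₁)^((γ−1)/γ) ⇒ T₂ = 449×(0.308)^0.286 = 321 K; V₂ = 6.98 L.
ΔU = nCvΔT = 2.36×20.8×(321−449) = -6290 J.
Q = 0 for an adiabatic process, so W = −ΔU = 6290 J.
Net over both steps: W = -9730 J, Q = -16000 J, ΔU = -6290 J.

-9730 J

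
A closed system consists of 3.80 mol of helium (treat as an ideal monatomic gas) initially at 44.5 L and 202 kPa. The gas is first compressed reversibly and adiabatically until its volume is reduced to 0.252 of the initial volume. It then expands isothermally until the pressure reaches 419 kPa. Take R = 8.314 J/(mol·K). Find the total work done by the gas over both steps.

15000 J

T₁ = P₁V₁/(nR) = 202×44.5/(3.80×8.314) = 285 K.
Step 1 — Adiabatic: TV^(γ−1) = const ⇒ T₂ = 285×(3.97)^0.667 = 713 K; PV^γ = const ⇒ P₂ = 2010 kPa.
ΔU = nCvΔT = 3.80×12.5×(713−285) = 20300 J.
Q = 0 for an adiabatic process, so W = −ΔU = -20300 J.
State after step 1: P = 2010 kPa, V = 11.2 L, T = 713 K.
Step 2 — Isothermal: T stays 713 K; PV = const ⇒ V₂ = 53.8 L, P₂ = 419 kPa.
ΔU = 0 (ideal gas, T constant).
W = nRT ln(V₂/V₁) = 3.80×8.314×713×ln(4.80) = 35300 J.
Q = ΔU + W = 35300 J.
Net over both steps: W = 15000 J, Q = 35300 J, ΔU = 20300 J.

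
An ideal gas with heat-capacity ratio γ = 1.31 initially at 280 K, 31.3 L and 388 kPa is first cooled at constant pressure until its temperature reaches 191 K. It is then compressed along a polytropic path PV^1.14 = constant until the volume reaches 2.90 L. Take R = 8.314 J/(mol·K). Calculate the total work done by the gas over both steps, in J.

-22900 J

n = P₁V₁/(RT₁) = 388×31.3/(8.314×280) = 5.22 mol.
Step 1 — Isobaric: P stays 388 kPa; V/T = const ⇒ T₂ = 191 K, V₂ = 21.4 L.
W = PΔV = 388×(21.4−31.3) kPa·L = -3860 J.
ΔU = nCvΔT = 5.22×26.8×(191−280) = -12500 J.
Q = ΔU + W = nCpΔT = -16300 J.
State after step 1: P = 388 kPa, V = 21.4 L, T = 191 K.
Step 2 — Polytropic n=1.14: T₂ = T₁(V₁/V₂)^(n−1) = 191×(7.36)^0.14 = 253 K; P₂ = P₁(V₁/V₂)^n = 3780 kPa.
W = (P₁V₁−P₂V₂)/(n−1) = (388×21.4−3780×2.90)/0.14 = -19100 J.
ΔU = nCvΔT = 5.22×26.8×(253−191) = 8620 J.
Q = ΔU + W = -10500 J.
Net over both steps: W = -22900 J, Q = -26800 J, ΔU = -3830 J.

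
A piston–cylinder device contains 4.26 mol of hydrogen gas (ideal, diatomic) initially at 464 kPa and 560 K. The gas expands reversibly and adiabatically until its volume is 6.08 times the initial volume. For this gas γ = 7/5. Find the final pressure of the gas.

V₁ = nRT₁/P₁ = 4.26×8.314×560/464 = 42.7 L.
Adiabatic: TV^(γ−1) = const ⇒ T₂ = 560×(0.164)^0.400 = 272 K; PV^γ = const ⇒ P₂ = 37.1 kPa.

37.1 kPa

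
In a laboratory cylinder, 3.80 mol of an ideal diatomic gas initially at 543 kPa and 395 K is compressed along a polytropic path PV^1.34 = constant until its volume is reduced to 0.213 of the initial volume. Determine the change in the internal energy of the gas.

21600 J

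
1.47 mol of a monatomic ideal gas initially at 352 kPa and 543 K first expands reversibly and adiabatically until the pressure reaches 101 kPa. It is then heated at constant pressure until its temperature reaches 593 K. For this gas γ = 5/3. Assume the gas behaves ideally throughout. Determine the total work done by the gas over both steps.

7130 J

V₁ = nRT₁/P₁ = 1.47×8.314×543/352 = 18.9 L.
Step 1 — Adiabatic: T₂/T₁ = (P₂/P₁)^((γ−1)/γ) ⇒ T₂ = 543×(0.287)^0.400 = 330 K; V₂ = 39.9 L.
ΔU = nCvΔT = 1.47×12.5×(330−543) = -3910 J.
Q = 0 for an adiabatic process, so W = −ΔU = 3910 J.
State after step 1: P = 101 kPa, V = 39.9 L, T = 330 K.
Step 2 — Isobaric: P stays 101 kPa; V/T = const ⇒ T₂ = 593 K, V₂ = 71.8 L.
W = PΔV = 101×(71.8−39.9) kPa·L = 3220 J.
ΔU = nCvΔT = 1.47×12.5×(593−330) = 4830 J.
Q = ΔU + W = nCpΔT = 8050 J.
Net over both steps: W = 7130 J, Q = 8050 J, ΔU = 917 J.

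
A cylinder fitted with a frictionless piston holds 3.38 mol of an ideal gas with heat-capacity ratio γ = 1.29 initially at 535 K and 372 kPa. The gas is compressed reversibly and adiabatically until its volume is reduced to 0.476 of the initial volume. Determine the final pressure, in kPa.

969 kPa

V₁ = nRT₁/P₁ = 3.38×8.314×535/372 = 40.4 L.
Adiabatic: TV^(γ−1) = const ⇒ T₂ = 535×(2.10)^0.290 = 664 K; PV^γ = const ⇒ P₂ = 969 kPa.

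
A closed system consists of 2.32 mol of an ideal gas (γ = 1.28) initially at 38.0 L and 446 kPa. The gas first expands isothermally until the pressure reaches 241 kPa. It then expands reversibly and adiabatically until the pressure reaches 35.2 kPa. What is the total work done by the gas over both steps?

31200 J

T₁ = P₁V₁/(nR) = 446×38.0/(2.32×8.314) = 879 K.
Step 1 — Isothermal: T stays 879 K; PV = const ⇒ V₂ = 70.3 L, P₂ = 241 kPa.
ΔU = 0 (ideal gas, T constant).
W = nRT ln(V₂/V₁) = 2.32×8.314×879×ln(1.85) = 10400 J.
Q = ΔU + W = 10400 J.
State after step 1: P = 241 kPa, V = 70.3 L, T = 879 K.
Step 2 — Adiabatic: T₂/T₁ = (P₂/P₁)^((γ−1)/γ) ⇒ T₂ = 879×(0.146)^0.219 = 577 K; V₂ = 316 L.
ΔU = nCvΔT = 2.32×29.7×(577−879) = -20800 J.
Q = 0 for an adiabatic process, so W = −ΔU = 20800 J.
Net over both steps: W = 31200 J, Q = 10400 J, ΔU = -20800 J.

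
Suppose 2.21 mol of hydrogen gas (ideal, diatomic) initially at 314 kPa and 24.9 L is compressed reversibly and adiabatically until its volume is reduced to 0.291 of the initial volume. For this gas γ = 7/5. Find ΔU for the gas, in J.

12500 J

T₁ = P₁V₁/(nR) = 314×24.9/(2.21×8.314) = 426 K.
Adiabatic: TV^(γ−1) = const ⇒ T₂ = 426×(3.44)^0.400 = 697 K; PV^γ = const ⇒ P₂ = 1770 kPa.
For an ideal gas ΔU = nCvΔT with Cv = (5/2)R = 20.8 J/(mol·K).
ΔU = 2.21×20.8×(697−426) = 12500 J.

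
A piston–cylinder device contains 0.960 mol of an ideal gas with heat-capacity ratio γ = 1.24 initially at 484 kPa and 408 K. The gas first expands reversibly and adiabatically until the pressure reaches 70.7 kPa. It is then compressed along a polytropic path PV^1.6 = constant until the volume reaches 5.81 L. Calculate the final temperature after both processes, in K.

V₁ = nRT₁/P₁ = 0.960×8.314×408/484 = 6.73 L.
Step 1 — Adiabatic: T₂/T₁ = (P₂/P₁)^((γ−1)/γ) ⇒ T₂ = 408×(0.146)^0.194 = 281 K; V₂ = 31.7 L.
ΔU = nCvΔT = 0.960×34.6×(281−408) = -4220 J.
Q = 0 for an adiabatic process, so W = −ΔU = 4220 J.
State after step 1: P = 70.7 kPa, V = 31.7 L, T = 281 K.
Step 2 — Polytropic n=1.6: T₂ = T₁(V₁/V₂)^(n−1) = 281×(5.46)^0.60 = 779 K; P₂ = P₁(V₁/V₂)^n = 1070 kPa.
W = (P₁V₁−P₂V₂)/(n−1) = (70.7×31.7−1070×5.81)/0.60 = -6620 J.
ΔU = nCvΔT = 0.960×34.6×(779−281) = 16500 J.
Q = ΔU + W = 9930 J.
Net over both steps: W = -2400 J, Q = 9930 J, ΔU = 12300 J.

779 K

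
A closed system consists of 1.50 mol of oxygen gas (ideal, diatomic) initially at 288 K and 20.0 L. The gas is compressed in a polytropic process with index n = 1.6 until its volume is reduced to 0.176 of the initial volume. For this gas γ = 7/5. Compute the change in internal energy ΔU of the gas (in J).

P₁ = nRT₁/V₁ = 1.50×8.314×288/20.0 = 180 kPa.
Polytropic n=1.6: T₂ = T₁(V₁/V₂)^(n−1) = 288×(5.68)^0.60 = 817 K; P₂ = P₁(V₁/V₂)^n = 2890 kPa.
For an ideal gas ΔU = nCvΔT with Cv = (5/2)R = 20.8 J/(mol·K).
ΔU = 1.50×20.8×(817−288) = 16500 J.

16500 J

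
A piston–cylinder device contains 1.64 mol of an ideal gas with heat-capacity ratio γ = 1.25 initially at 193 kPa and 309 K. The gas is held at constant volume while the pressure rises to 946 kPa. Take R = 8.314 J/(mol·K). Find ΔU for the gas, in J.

65800 J

V₁ = nRT₁/P₁ = 1.64×8.314×309/193 = 21.8 L.
Isochoric: V stays 21.8 L; P/T = const ⇒ T₂ = 1510 K, P₂ = 946 kPa.
For an ideal gas ΔU = nCvΔT with Cv = R/(γ−1) = 33.3 J/(mol·K).
ΔU = 1.64×33.3×(1510−309) = 65800 J.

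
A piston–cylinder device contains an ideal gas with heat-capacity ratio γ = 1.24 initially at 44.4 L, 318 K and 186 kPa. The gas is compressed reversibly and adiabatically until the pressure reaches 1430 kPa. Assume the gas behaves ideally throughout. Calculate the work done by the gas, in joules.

n = P₁V₁/(RT₁) = 186×44.4/(8.314×318) = 3.12 mol.
Adiabatic: T₂/T₁ = (P₂/P₁)^((γ−1)/γ) ⇒ T₂ = 318×(7.69)^0.194 = 472 K; V₂ = 8.57 L.
ΔU = nCvΔT = 3.12×34.6×(472−318) = 16700 J.
Q = 0 for an adiabatic process, so W = −ΔU = -16700 J.

-16700 J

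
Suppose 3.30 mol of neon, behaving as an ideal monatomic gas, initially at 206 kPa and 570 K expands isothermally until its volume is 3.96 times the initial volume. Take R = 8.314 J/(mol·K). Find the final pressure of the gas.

V₁ = nRT₁/P₁ = 3.30×8.314×570/206 = 75.9 L.
Isothermal: T stays 570 K; PV = const ⇒ V₂ = 301 L, P₂ = 52.0 kPa.

52.0 kPa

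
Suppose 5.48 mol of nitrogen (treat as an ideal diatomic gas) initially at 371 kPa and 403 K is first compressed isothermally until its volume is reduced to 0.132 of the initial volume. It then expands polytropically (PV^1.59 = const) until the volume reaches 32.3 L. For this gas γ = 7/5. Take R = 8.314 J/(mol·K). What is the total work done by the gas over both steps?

-18200 J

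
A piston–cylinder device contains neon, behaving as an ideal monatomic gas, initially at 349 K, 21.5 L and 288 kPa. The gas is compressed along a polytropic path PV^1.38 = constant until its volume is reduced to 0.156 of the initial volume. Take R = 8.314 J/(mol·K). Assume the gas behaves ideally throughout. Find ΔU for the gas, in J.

n = P₁V₁/(RT₁) = 288×21.5/(8.314×349) = 2.13 mol.
Polytropic n=1.38: T₂ = T₁(V₁/V₂)^(n−1) = 349×(6.41)^0.38 = 707 K; P₂ = P₁(V₁/V₂)^n = 3740 kPa.
For an ideal gas ΔU = nCvΔT with Cv = (3/2)R = 12.5 J/(mol·K).
ΔU = 2.13×12.5×(707−349) = 9530 J.

9530 J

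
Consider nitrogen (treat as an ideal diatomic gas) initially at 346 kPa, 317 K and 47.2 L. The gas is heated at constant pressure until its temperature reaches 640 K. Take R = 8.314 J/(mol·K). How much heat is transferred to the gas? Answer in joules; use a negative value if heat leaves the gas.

58200 J

n = P₁V₁/(RT₁) = 346×47.2/(8.314×317) = 6.20 mol.
Isobaric: P stays 346 kPa; V/T = const ⇒ T₂ = 640 K, V₂ = 95.3 L.
W = PΔV = 346×(95.3−47.2) kPa·L = 16600 J.
ΔU = nCvΔT = 6.20×20.8×(640−317) = 41600 J.
Q = ΔU + W = nCpΔT = 58200 J.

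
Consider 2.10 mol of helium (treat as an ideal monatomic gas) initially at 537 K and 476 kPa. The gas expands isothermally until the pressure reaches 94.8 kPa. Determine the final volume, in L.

98.9 L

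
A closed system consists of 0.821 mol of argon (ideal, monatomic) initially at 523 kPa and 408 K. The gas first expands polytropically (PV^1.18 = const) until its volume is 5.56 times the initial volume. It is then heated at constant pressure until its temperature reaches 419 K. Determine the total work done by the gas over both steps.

V₁ = nRT₁/P₁ = 0.821×8.314×408/523 = 5.32 L.
Step 1 — Polytropic n=1.18: T₂ = T₁(V₁/V₂)^(n−1) = 408×(0.180)^0.18 = 300 K; P₂ = P₁(V₁/V₂)^n = 69.1 kPa.
W = (P₁V₁−P₂V₂)/(n−1) = (523×5.32−69.1×29.6)/0.18 = 4110 J.
ΔU = nCvΔT = 0.821×12.5×(300−408) = -1110 J.
Q = ΔU + W = 3000 J.
State after step 1: P = 69.1 kPa, V = 29.6 L, T = 300 K.
Step 2 — Isobaric: P stays 69.1 kPa; V/T = const ⇒ T₂ = 419 K, V₂ = 41.4 L.
W = PΔV = 69.1×(41.4−29.6) kPa·L = 815 J.
ΔU = nCvΔT = 0.821×12.5×(419−300) = 1220 J.
Q = ΔU + W = nCpΔT = 2040 J.
Net over both steps: W = 4930 J, Q = 5040 J, ΔU = 113 J.

4930 J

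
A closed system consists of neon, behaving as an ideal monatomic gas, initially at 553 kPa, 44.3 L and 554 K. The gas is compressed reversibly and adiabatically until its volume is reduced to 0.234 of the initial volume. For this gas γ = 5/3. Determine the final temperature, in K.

1460 K

Adiabatic: TV^(γ−1) = const ⇒ T₂ = 554×(4.27)^0.667 = 1460 K; PV^γ = const ⇒ P₂ = 6220 kPa.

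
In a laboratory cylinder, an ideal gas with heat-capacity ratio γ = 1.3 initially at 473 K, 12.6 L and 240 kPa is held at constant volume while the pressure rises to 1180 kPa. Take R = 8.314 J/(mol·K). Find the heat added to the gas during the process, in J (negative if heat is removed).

39500 J

n = P₁V₁/(RT₁) = 240×12.6/(8.314×473) = 0.769 mol.
Isochoric: V stays 12.6 L; P/T = const ⇒ T₂ = 2330 K, P₂ = 1180 kPa.
W = 0 (no volume change).
ΔU = nCvΔT = 0.769×27.7×(2330−473) = 39500 J.
Q = ΔU = 39500 J.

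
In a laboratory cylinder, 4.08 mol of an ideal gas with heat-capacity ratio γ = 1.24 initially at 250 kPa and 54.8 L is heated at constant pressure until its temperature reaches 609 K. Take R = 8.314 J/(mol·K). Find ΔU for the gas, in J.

T₁ = P₁V₁/(nR) = 250×54.8/(4.08×8.314) = 404 K.
Isobaric: P stays 250 kPa; V/T = const ⇒ T₂ = 609 K, V₂ = 82.6 L.
For an ideal gas ΔU = nCvΔT with Cv = R/(γ−1) = 34.6 J/(mol·K).
ΔU = 4.08×34.6×(609−404) = 29000 J.

29000 J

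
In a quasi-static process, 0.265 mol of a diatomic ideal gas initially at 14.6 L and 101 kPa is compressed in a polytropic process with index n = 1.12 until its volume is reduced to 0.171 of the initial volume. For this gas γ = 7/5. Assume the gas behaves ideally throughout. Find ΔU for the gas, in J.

T₁ = P₁V₁/(nR) = 101×14.6/(0.265×8.314) = 669 K.
Polytropic n=1.12: T₂ = T₁(V₁/V₂)^(n−1) = 669×(5.85)^0.12 = 827 K; P₂ = P₁(V₁/V₂)^n = 730 kPa.
For an ideal gas ΔU = nCvΔT with Cv = (5/2)R = 20.8 J/(mol·K).
ΔU = 0.265×20.8×(827−669) = 870 J.

870 J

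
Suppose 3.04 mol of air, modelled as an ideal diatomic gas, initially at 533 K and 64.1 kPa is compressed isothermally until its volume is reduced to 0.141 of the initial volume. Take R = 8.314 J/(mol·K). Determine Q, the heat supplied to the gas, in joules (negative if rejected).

V₁ = nRT₁/P₁ = 3.04×8.314×533/64.1 = 210 L.
Isothermal: T stays 533 K; PV = const ⇒ V₂ = 29.6 L, P₂ = 455 kPa.
ΔU = 0 (ideal gas, T constant).
W = nRT ln(V₂/V₁) = 3.04×8.314×533×ln(0.141) = -26400 J.
Q = ΔU + W = -26400 J.

-26400 J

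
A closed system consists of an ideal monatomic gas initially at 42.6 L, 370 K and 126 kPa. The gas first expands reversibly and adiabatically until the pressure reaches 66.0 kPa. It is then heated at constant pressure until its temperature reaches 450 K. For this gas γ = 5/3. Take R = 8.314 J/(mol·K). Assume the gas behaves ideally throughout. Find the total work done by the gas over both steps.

4220 J

n = P₁V₁/(RT₁) = 126×42.6/(8.314×370) = 1.74 mol.
Step 1 — Adiabatic: T₂/T₁ = (P₂/P₁)^((γ−1)/γ) ⇒ T₂ = 370×(0.524)^0.400 = 286 K; V₂ = 62.8 L.
ΔU = nCvΔT = 1.74×12.5×(286−370) = -1830 J.
Q = 0 for an adiabatic process, so W = −ΔU = 1830 J.
State after step 1: P = 66.0 kPa, V = 62.8 L, T = 286 K.
Step 2 — Isobaric: P stays 66.0 kPa; V/T = const ⇒ T₂ = 450 K, V₂ = 98.9 L.
W = PΔV = 66.0×(98.9−62.8) kPa·L = 2380 J.
ΔU = nCvΔT = 1.74×12.5×(450−286) = 3580 J.
Q = ΔU + W = nCpΔT = 5960 J.
Net over both steps: W = 4220 J, Q = 5960 J, ΔU = 1740 J.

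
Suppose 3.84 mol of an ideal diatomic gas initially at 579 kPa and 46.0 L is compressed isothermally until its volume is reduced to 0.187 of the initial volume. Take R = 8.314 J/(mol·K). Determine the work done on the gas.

T₁ = P₁V₁/(nR) = 579×46.0/(3.84×8.314) = 834 K.
Isothermal: T stays 834 K; PV = const ⇒ V₂ = 8.60 L, P₂ = 3100 kPa.
W = nRT ln(V₂/V₁) = 3.84×8.314×834×ln(0.187) = -44700 J.
Work done on the gas = −W_by = 44700 J.

44700 J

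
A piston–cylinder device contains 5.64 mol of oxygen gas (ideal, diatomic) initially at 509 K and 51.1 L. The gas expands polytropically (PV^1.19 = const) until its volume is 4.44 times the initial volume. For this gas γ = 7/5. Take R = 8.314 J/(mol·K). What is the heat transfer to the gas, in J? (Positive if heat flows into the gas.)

16300 J

P₁ = nRT₁/V₁ = 5.64×8.314×509/51.1 = 467 kPa.
Polytropic n=1.19: T₂ = T₁(V₁/V₂)^(n−1) = 509×(0.225)^0.19 = 383 K; P₂ = P₁(V₁/V₂)^n = 79.3 kPa.
W = (P₁V₁−P₂V₂)/(n−1) = (467×51.1−79.3×227)/0.19 = 31000 J.
ΔU = nCvΔT = 5.64×20.8×(383−509) = -14700 J.
Q = ΔU + W = 16300 J.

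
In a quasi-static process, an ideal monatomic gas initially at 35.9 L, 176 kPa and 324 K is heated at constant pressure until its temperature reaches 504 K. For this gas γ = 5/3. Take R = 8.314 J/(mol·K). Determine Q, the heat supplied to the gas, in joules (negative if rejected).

8780 J

n = P₁V₁/(RT₁) = 176×35.9/(8.314×324) = 2.35 mol.
Isobaric: P stays 176 kPa; V/T = const ⇒ T₂ = 504 K, V₂ = 55.8 L.
W = PΔV = 176×(55.8−35.9) kPa·L = 3510 J.
ΔU = nCvΔT = 2.35×12.5×(504−324) = 5270 J.
Q = ΔU + W = nCpΔT = 8780 J.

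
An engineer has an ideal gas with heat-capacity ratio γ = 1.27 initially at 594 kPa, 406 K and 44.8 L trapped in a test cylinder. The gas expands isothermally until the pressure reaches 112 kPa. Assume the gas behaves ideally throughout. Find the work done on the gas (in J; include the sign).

-44400 J

n = P₁V₁/(RT₁) = 594×44.8/(8.314×406) = 7.88 mol.
Isothermal: T stays 406 K; PV = const ⇒ V₂ = 238 L, P₂ = 112 kPa.
W = nRT ln(V₂/V₁) = 7.88×8.314×406×ln(5.30) = 44400 J.
Work done on the gas = −W_by = -44400 J.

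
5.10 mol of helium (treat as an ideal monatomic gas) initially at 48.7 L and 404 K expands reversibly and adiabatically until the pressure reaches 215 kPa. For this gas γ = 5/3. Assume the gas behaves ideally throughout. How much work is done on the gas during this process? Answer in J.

P₁ = nRT₁/V₁ = 5.10×8.314×404/48.7 = 352 kPa.
Adiabatic: T₂/T₁ = (P₂/P₁)^((γ−1)/γ) ⇒ T₂ = 404×(0.611)^0.400 = 332 K; V₂ = 65.4 L.
ΔU = nCvΔT = 5.10×12.5×(332−404) = -4590 J.
Q = 0 for an adiabatic process, so W = −ΔU = 4590 J.
Work done on the gas = −W_by = -4590 J.

-4590 J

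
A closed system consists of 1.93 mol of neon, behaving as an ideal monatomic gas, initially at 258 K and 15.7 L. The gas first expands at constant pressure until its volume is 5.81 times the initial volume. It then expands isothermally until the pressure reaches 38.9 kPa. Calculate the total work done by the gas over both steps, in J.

65900 J

P₁ = nRT₁/V₁ = 1.93×8.314×258/15.7 = 264 kPa.
Step 1 — Isobaric: P stays 264 kPa; V/T = const ⇒ T₂ = 1500 K, V₂ = 91.2 L.
W = PΔV = 264×(91.2−15.7) kPa·L = 19900 J.
ΔU = nCvΔT = 1.93×12.5×(1500−258) = 29900 J.
Q = ΔU + W = nCpΔT = 49800 J.
State after step 1: P = 264 kPa, V = 91.2 L, T = 1500 K.
Step 2 — Isothermal: T stays 1500 K; PV = const ⇒ V₂ = 618 L, P₂ = 38.9 kPa.
ΔU = 0 (ideal gas, T constant).
W = nRT ln(V₂/V₁) = 1.93×8.314×1500×ln(6.78) = 46000 J.
Q = ΔU + W = 46000 J.
Net over both steps: W = 65900 J, Q = 95800 J, ΔU = 29900 J.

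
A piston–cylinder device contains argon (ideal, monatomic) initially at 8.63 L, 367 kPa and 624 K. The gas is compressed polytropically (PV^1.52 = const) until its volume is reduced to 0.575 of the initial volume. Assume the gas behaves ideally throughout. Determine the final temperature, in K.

Polytropic n=1.52: T₂ = T₁(V₁/V₂)^(n−1) = 624×(1.74)^0.52 = 832 K; P₂ = P₁(V₁/V₂)^n = 851 kPa.

832 K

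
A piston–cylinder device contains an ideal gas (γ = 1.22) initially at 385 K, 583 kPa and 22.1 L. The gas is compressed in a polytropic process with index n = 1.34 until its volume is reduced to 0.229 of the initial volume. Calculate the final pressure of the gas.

Polytropic n=1.34: T₂ = T₁(V₁/V₂)^(n−1) = 385×(4.37)^0.34 = 636 K; P₂ = P₁(V₁/V₂)^n = 4200 kPa.

4200 kPa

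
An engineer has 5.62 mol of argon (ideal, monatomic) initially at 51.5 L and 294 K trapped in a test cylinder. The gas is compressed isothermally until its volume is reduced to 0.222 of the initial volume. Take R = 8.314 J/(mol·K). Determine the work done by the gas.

P₁ = nRT₁/V₁ = 5.62×8.314×294/51.5 = 267 kPa.
Isothermal: T stays 294 K; PV = const ⇒ V₂ = 11.4 L, P₂ = 1200 kPa.
W = nRT ln(V₂/V₁) = 5.62×8.314×294×ln(0.222) = -20700 J.

-20700 J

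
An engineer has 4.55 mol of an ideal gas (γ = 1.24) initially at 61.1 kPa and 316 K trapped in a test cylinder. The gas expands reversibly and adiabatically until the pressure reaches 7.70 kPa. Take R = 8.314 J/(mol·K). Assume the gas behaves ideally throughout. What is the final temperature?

212 K

V₁ = nRT₁/P₁ = 4.55×8.314×316/61.1 = 196 L.
Adiabatic: T₂/T₁ = (P₂/P₁)^((γ−1)/γ) ⇒ T₂ = 316×(0.126)^0.194 = 212 K; V₂ = 1040 L.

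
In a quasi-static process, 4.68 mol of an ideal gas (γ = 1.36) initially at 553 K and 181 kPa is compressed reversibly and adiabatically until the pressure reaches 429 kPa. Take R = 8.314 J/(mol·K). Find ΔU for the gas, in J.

15300 J

V₁ = nRT₁/P₁ = 4.68×8.314×553/181 = 119 L.
Adiabatic: T₂/T₁ = (P₂/P₁)^((γ−1)/γ) ⇒ T₂ = 553×(2.37)^0.265 = 695 K; V₂ = 63.0 L.
For an ideal gas ΔU = nCvΔT with Cv = R/(γ−1) = 23.1 J/(mol·K).
ΔU = 4.68×23.1×(695−553) = 15300 J.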